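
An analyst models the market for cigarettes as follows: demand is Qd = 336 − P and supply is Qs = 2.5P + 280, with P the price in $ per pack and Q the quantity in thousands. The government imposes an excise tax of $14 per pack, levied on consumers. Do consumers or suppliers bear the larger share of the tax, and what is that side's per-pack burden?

Before the tax: set 336 − P = 2.5P + 280 → P* = $16, Q* = 320.
With the tax collected from consumers, demand (in seller-price terms) shifts: Qd = 336 − (P + 14).
Solving gives Q = 310 with consumers paying $26 and suppliers receiving $12 (the $14 wedge).
Per-pack burden: consumers $10, suppliers $4.
Consumers take the larger share because demand is less price-elastic here (demand slope 1 vs supply slope 2.5).

Consumers bear the larger share: $10 per pack.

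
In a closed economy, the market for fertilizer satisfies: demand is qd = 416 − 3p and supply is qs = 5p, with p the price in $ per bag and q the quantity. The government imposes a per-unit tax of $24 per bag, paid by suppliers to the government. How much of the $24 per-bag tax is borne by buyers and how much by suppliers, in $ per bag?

Buyers bear $15 per bag; suppliers bear $9 per bag.

Without the tax, 416 − 3p = 5p gives 8p = 416, so p* = $52 and q* = 260.
With the tax collected from suppliers, supply shifts: qs = 5(p − 24).
New equilibrium: buyers pay $67, suppliers receive $43, q = 215. (Wedge: pb − ps = 24.)
Burden on buyers: $15; on suppliers: $9. (They sum to $24.)
The less price-elastic side of the market bears the larger share of a per-unit tax.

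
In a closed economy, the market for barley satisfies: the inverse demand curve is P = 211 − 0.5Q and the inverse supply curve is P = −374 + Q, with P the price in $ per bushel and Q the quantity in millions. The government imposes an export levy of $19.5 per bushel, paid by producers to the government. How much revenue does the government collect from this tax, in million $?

Rewrite in direct form: Qd = 422 − 2P and Qs = P + 374.
Before the tax: set 422 − 2P = P + 374 → P* = $16, Q* = 390.
With the tax collected from producers, supply shifts: Qs = (P − 19.5) + 374.
Solving gives Q = 377 with consumers paying $22.5 and producers receiving $3 (the $19.5 wedge).
Revenue = t · Q = 19.5 · 377 = $7351.5.

Tax revenue = $7351.5 million.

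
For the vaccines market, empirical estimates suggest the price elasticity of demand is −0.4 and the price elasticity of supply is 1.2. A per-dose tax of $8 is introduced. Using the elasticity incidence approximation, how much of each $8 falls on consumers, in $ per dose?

Incidence ratio: consumers' share ≈ εs / (εs + |εd|) = 1.2 / (1.2 + 0.4) = 0.75.
So consumers bear ≈ 0.75 × $8 = $6; suppliers bear $2.

Consumers bear ≈ $6 per dose.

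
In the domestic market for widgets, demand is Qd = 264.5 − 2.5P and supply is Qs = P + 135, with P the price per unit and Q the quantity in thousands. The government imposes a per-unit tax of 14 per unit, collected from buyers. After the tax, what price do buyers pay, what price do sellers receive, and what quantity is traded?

Buyers pay 41; sellers receive 27; quantity = 162.

Before the tax: set 264.5 − 2.5P = P + 135 → P* = 37, Q* = 172.
With the tax collected from buyers, demand (in seller-price terms) shifts: Qd = 264.5 − 2.5(P + 14).
Solving gives Q = 162 with buyers paying 41 and sellers receiving 27 (the 14 wedge).
The less price-elastic side of the market bears the larger share of a per-unit tax.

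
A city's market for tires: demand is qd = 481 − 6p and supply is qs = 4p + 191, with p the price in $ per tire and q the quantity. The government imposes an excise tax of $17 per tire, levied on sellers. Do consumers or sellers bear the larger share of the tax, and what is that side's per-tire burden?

Sellers bear the larger share: $10.2 per tire.

Without the tax, 481 − 6p = 4p + 191 gives 10p = 290, so p* = $29 and q* = 307.
With the tax collected from sellers, supply shifts: qs = 4(p − 17) + 191.
New equilibrium: consumers pay $35.8, sellers receive $18.8, q = 266.2. (Wedge: pb − ps = 17.)
Per-tire burden: consumers $6.8, sellers $10.2.
Sellers take the larger share because supply is less price-elastic here (demand slope 6 vs supply slope 4).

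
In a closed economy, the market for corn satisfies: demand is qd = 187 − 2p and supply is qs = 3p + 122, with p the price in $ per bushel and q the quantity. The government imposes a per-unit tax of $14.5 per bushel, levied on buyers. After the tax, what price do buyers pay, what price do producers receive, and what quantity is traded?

Buyers pay $21.7; producers receive $7.2; quantity = 143.6.

Before the tax: set 187 − 2p = 3p + 122 → p* = $13, q* = 161.
With the tax collected from buyers, demand (in seller-price terms) shifts: qd = 187 − 2(p + 14.5).
New equilibrium: buyers pay $21.7, producers receive $7.2, q = 143.6. (Wedge: pb − ps = 14.5.)
The less price-elastic side of the market bears the larger share of a per-unit tax.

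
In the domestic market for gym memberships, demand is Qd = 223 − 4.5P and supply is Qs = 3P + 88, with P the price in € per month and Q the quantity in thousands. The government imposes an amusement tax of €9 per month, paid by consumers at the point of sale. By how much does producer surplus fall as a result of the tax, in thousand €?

Producer surplus falls by €723.06 thousand.

Before the tax: set 223 − 4.5P = 3P + 88 → P* = €18, Q* = 142.
With the tax collected from consumers, demand (in seller-price terms) shifts: Qd = 223 − 4.5(P + 9).
Solving gives Q = 125.8 with consumers paying €21.6 and suppliers receiving €12.6 (the €9 wedge).
ΔPS is the trapezoid between Q = 125.8 and Q = 142 of height €5.4: ½ · (142 + 125.8) · 5.4 = €723.06.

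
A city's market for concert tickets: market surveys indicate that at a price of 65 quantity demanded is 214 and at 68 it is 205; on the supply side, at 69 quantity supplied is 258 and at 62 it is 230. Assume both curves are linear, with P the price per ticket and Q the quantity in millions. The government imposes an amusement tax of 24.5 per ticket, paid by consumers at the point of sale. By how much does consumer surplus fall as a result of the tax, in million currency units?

Consumer surplus falls by 2870 million.

Demand slope: (205 − 214)/(68 − 65) = -3, so Qd = 409 − 3P.
Supply slope: (230 − 258)/(62 − 69) = 4, so Qs = 4P − 18.
Before the tax: set 409 − 3P = 4P − 18 → P* = 61, Q* = 226.
With the tax collected from consumers, demand (in seller-price terms) shifts: Qd = 409 − 3(P + 24.5).
Solving gives Q = 184 with consumers paying 75 and producers receiving 50.5 (the 24.5 wedge).
ΔCS is the trapezoid between Q = 184 and Q = 226 of height 14: ½ · (226 + 184) · 14 = 2870.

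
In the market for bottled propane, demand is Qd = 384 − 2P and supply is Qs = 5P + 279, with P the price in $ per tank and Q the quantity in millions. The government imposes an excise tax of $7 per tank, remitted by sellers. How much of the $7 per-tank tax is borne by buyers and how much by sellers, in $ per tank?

Buyers bear $5 per tank; sellers bear $2 per tank.

Without the tax, 384 − 2P = 5P + 279 gives 7P = 105, so P* = $15 and Q* = 354.
With the tax collected from sellers, supply shifts: Qs = 5(P − 7) + 279.
New equilibrium: buyers pay $20, sellers receive $13, Q = 344. (Wedge: Pb − Ps = 7.)
Burden on buyers: $5; on sellers: $2. (They sum to $7.)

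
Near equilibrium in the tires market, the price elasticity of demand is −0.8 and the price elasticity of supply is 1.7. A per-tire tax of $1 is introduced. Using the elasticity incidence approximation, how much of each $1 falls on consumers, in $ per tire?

Consumers bear ≈ $0.68 per tire.

Incidence ratio: consumers' share ≈ εs / (εs + |εd|) = 1.7 / (1.7 + 0.8) = 0.68.
So consumers bear ≈ 0.68 × $1 = $0.68; suppliers bear $0.32.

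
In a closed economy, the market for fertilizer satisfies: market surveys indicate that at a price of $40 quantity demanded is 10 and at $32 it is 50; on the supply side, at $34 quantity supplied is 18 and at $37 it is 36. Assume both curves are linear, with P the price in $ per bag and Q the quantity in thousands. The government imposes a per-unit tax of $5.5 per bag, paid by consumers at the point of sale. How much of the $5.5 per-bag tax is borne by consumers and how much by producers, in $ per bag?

Demand slope: (50 − 10)/(32 − 40) = -5, so Qd = 210 − 5P.
Supply slope: (36 − 18)/(37 − 34) = 6, so Qs = 6P − 186.
Before the tax: set 210 − 5P = 6P − 186 → P* = $36, Q* = 30.
With the tax collected from consumers, demand (in seller-price terms) shifts: Qd = 210 − 5(P + 5.5).
Solving gives Q = 15 with consumers paying $39 and producers receiving $33.5 (the $5.5 wedge).
Burden on consumers: $3; on producers: $2.5. (They sum to $5.5.)
The less price-elastic side of the market bears the larger share of a per-unit tax.

Consumers bear $3 per bag; producers bear $2.5 per bag.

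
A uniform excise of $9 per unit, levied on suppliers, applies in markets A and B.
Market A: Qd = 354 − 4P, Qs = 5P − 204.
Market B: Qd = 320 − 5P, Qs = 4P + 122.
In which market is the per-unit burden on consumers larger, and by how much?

Market A, by $1.

Market A: pre-tax P* = $62, Q* = 106; post-tax Q = 86; per-unit burden on consumers = $5.
Market B: pre-tax P* = $22, Q* = 210; post-tax Q = 190; per-unit burden on consumers = $4.
Difference: $5 vs $4 → market A is larger by $1.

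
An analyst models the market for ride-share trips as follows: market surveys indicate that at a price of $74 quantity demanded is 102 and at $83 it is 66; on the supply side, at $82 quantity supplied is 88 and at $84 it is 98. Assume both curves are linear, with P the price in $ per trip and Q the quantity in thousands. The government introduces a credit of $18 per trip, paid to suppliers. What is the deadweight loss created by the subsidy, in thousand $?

Demand slope: (66 − 102)/(83 − 74) = -4, so Qd = 398 − 4P.
Supply slope: (98 − 88)/(84 − 82) = 5, so Qs = 5P − 322.
Before the subsidy: set 398 − 4P = 5P − 322 → P* = $80, Q* = 78.
With a per-unit subsidy paid to suppliers, each receives P + 18 per unit sold, so supply becomes Qs = 5(P + 18) − 322.
New equilibrium: consumers pay $70, suppliers receive $88, Q = 118. (Wedge: Pb − Ps = −18.)
Quantity rises by |ΔQ| = |78 − 118| = 40.
DWL = ½ · t · |ΔQ| = ½ · 18 · 40 = $360.

Deadweight loss = $360 thousand.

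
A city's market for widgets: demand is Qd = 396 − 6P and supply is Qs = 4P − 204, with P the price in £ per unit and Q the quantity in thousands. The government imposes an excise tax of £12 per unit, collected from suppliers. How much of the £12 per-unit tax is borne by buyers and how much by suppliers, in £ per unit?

Buyers bear £4.8 per unit; suppliers bear £7.2 per unit.

Without the tax, 396 − 6P = 4P − 204 gives 10P = 600, so P* = £60 and Q* = 36.
With the tax collected from suppliers, supply shifts: Qs = 4(P − 12) − 204.
Solving gives Q = 7.2 with buyers paying £64.8 and suppliers receiving £52.8 (the £12 wedge).
Burden on buyers: £4.8; on suppliers: £7.2. (They sum to £12.)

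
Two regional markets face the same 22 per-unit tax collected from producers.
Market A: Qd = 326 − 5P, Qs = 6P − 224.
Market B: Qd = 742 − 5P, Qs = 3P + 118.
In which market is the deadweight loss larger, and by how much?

Market A, by 206.25.

Market A: pre-tax P* = 50, Q* = 76; post-tax Q = 16; deadweight loss = 660.
Market B: pre-tax P* = 78, Q* = 352; post-tax Q = 310.75; deadweight loss = 453.75.
Difference: 660 vs 453.75 → market A is larger by 206.25.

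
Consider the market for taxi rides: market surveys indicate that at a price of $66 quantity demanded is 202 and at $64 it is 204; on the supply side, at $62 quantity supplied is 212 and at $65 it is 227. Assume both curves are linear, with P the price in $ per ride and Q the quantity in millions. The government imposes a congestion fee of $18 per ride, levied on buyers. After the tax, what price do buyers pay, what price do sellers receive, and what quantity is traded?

Demand slope: (204 − 202)/(64 − 66) = -1, so Qd = 268 − P.
Supply slope: (227 − 212)/(65 − 62) = 5, so Qs = 5P − 98.
Before the tax: set 268 − P = 5P − 98 → P* = $61, Q* = 207.
With the tax collected from buyers, demand (in seller-price terms) shifts: Qd = 268 − (P + 18).
Solving gives Q = 192 with buyers paying $76 and sellers receiving $58 (the $18 wedge).

Buyers pay $76; sellers receive $58; quantity = 192.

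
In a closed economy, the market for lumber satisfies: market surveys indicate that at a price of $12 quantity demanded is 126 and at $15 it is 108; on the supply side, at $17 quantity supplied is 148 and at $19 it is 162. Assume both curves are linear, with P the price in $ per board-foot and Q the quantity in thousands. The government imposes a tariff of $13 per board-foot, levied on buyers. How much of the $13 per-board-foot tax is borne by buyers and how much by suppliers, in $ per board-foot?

Buyers bear $7 per board-foot; suppliers bear $6 per board-foot.

Demand slope: (108 − 126)/(15 − 12) = -6, so Qd = 198 − 6P.
Supply slope: (162 − 148)/(19 − 17) = 7, so Qs = 7P + 29.
Before the tax: set 198 − 6P = 7P + 29 → P* = $13, Q* = 120.
With the tax collected from buyers, demand (in seller-price terms) shifts: Qd = 198 − 6(P + 13).
Solving gives Q = 78 with buyers paying $20 and suppliers receiving $7 (the $13 wedge).
Burden on buyers: $7; on suppliers: $6. (They sum to $13.)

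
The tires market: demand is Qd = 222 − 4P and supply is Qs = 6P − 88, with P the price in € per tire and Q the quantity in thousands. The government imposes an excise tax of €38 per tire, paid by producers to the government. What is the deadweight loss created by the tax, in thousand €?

Before the tax: set 222 − 4P = 6P − 88 → P* = €31, Q* = 98.
With the tax collected from producers, supply shifts: Qs = 6(P − 38) − 88.
New equilibrium: buyers pay €53.8, producers receive €15.8, Q = 6.8. (Wedge: Pb − Ps = 38.)
Quantity falls by |ΔQ| = |98 − 6.8| = 91.2.
DWL = ½ · t · |ΔQ| = ½ · 38 · 91.2 = €1732.8.

Deadweight loss = €1732.8 thousand.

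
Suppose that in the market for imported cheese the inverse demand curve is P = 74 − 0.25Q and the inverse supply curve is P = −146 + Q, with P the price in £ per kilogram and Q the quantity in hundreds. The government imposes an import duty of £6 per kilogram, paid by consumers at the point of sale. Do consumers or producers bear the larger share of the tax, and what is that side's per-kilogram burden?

Producers bear the larger share: £4.8 per kilogram.

Rewrite in direct form: Qd = 296 − 4P and Qs = P + 146.
Before the tax: set 296 − 4P = P + 146 → P* = £30, Q* = 176.
With the tax collected from consumers, demand (in seller-price terms) shifts: Qd = 296 − 4(P + 6).
Solving gives Q = 171.2 with consumers paying £31.2 and producers receiving £25.2 (the £6 wedge).
Per-kilogram burden: consumers £1.2, producers £4.8.
Producers take the larger share because supply is less price-elastic here (demand slope 4 vs supply slope 1).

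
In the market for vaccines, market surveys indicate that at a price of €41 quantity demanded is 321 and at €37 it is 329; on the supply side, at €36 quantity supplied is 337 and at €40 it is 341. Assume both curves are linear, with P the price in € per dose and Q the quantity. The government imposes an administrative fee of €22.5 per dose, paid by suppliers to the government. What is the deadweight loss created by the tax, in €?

Demand slope: (329 − 321)/(37 − 41) = -2, so Qd = 403 − 2P.
Supply slope: (341 − 337)/(40 − 36) = 1, so Qs = P + 301.
Without the tax, 403 − 2P = P + 301 gives 3P = 102, so P* = €34 and Q* = 335.
With the tax collected from suppliers, supply shifts: Qs = (P − 22.5) + 301.
New equilibrium: buyers pay €41.5, suppliers receive €19, Q = 320. (Wedge: Pb − Ps = 22.5.)
Quantity falls by |ΔQ| = |335 − 320| = 15.
DWL = ½ · t · |ΔQ| = ½ · 22.5 · 15 = €168.75.

Deadweight loss = €168.75.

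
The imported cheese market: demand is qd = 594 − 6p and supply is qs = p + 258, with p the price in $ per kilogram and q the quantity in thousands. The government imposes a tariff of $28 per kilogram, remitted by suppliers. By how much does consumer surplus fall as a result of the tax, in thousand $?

Before the tax: set 594 − 6p = p + 258 → p* = $48, q* = 306.
With the tax collected from suppliers, supply shifts: qs = (p − 28) + 258.
New equilibrium: consumers pay $52, suppliers receive $24, q = 282. (Wedge: pb − ps = 28.)
ΔCS is the trapezoid between Q = 282 and Q = 306 of height $4: ½ · (306 + 282) · 4 = $1176.

Consumer surplus falls by $1176 thousand.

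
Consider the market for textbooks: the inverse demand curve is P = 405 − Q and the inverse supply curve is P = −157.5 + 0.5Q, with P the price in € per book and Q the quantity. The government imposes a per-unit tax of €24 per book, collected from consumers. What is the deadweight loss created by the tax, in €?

Rewrite in direct form: Qd = 405 − P and Qs = 2P + 315.
Without the tax, 405 − P = 2P + 315 gives 3P = 90, so P* = €30 and Q* = 375.
With the tax collected from consumers, demand (in seller-price terms) shifts: Qd = 405 − (P + 24).
New equilibrium: consumers pay €46, producers receive €22, Q = 359. (Wedge: Pb − Ps = 24.)
Quantity falls by |ΔQ| = |375 − 359| = 16.
DWL = ½ · t · |ΔQ| = ½ · 24 · 16 = €192.

Deadweight loss = €192.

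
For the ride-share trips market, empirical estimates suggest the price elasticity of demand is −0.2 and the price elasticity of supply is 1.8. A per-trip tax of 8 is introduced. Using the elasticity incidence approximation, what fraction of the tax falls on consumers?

Incidence ratio: consumers' share ≈ εs / (εs + |εd|) = 1.8 / (1.8 + 0.2) = 0.9.
Supply is the more elastic side, so consumers bear the larger share.

Consumers' share ≈ 0.9.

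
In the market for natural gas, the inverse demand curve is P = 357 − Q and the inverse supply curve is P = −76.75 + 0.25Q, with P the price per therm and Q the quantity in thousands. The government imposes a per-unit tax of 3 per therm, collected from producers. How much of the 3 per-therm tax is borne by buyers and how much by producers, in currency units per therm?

Inverting to Q(P) form: Qd = 357 − P; Qs = 4P + 307.
Without the tax, 357 − P = 4P + 307 gives 5P = 50, so P* = 10 and Q* = 347.
With the tax collected from producers, supply shifts: Qs = 4(P − 3) + 307.
New equilibrium: buyers pay 12.4, producers receive 9.4, Q = 344.6. (Wedge: Pb − Ps = 3.)
Burden on buyers: 2.4; on producers: 0.6. (They sum to 3.)

Buyers bear 2.4 per therm; producers bear 0.6 per therm.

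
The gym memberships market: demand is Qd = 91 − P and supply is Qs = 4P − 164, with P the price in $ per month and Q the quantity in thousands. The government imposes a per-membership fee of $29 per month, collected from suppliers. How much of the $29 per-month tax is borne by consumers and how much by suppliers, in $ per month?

Before the tax: set 91 − P = 4P − 164 → P* = $51, Q* = 40.
With the tax collected from suppliers, supply shifts: Qs = 4(P − 29) − 164.
New equilibrium: consumers pay $74.2, suppliers receive $45.2, Q = 16.8. (Wedge: Pb − Ps = 29.)
Burden on consumers: $23.2; on suppliers: $5.8. (They sum to $29.)

Consumers bear $23.2 per month; suppliers bear $5.8 per month.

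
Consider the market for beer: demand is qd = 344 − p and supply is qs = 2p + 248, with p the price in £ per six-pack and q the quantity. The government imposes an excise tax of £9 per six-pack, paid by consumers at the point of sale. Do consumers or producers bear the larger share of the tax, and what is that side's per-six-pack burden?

Before the tax: set 344 − p = 2p + 248 → p* = £32, q* = 312.
With the tax collected from consumers, demand (in seller-price terms) shifts: qd = 344 − (p + 9).
Solving gives q = 306 with consumers paying £38 and producers receiving £29 (the £9 wedge).
Per-six-pack burden: consumers £6, producers £3.
Consumers take the larger share because demand is less price-elastic here (demand slope 1 vs supply slope 2).
The less price-elastic side of the market bears the larger share of a per-unit tax.

Consumers bear the larger share: £6 per six-pack.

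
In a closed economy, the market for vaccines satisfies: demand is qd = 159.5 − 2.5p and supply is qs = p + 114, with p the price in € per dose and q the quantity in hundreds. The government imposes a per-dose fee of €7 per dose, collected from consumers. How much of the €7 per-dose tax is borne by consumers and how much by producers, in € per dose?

Consumers bear €2 per dose; producers bear €5 per dose.

Without the tax, 159.5 − 2.5p = p + 114 gives 3.5p = 45.5, so p* = €13 and q* = 127.
With the tax collected from consumers, demand (in seller-price terms) shifts: qd = 159.5 − 2.5(p + 7).
Solving gives q = 122 with consumers paying €15 and producers receiving €8 (the €7 wedge).
Burden on consumers: €2; on producers: €5. (They sum to €7.)
The less price-elastic side of the market bears the larger share of a per-unit tax.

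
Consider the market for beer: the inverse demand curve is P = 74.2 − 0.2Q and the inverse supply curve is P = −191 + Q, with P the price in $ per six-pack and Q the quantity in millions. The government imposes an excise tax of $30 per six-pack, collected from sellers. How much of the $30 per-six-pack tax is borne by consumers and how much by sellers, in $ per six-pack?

Rewrite in direct form: Qd = 371 − 5P and Qs = P + 191.
Without the tax, 371 − 5P = P + 191 gives 6P = 180, so P* = $30 and Q* = 221.
With the tax collected from sellers, supply shifts: Qs = (P − 30) + 191.
Solving gives Q = 196 with consumers paying $35 and sellers receiving $5 (the $30 wedge).
Burden on consumers: $5; on sellers: $25. (They sum to $30.)

Consumers bear $5 per six-pack; sellers bear $25 per six-pack.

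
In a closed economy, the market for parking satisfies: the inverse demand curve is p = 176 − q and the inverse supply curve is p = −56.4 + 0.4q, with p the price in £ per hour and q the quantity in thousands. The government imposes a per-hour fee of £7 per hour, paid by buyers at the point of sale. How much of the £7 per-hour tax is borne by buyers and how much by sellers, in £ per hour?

Inverting to q(p) form: qd = 176 − p; qs = 2.5p + 141.
Without the tax, 176 − p = 2.5p + 141 gives 3.5p = 35, so p* = £10 and q* = 166.
With the tax collected from buyers, demand (in seller-price terms) shifts: qd = 176 − (p + 7).
Solving gives q = 161 with buyers paying £15 and sellers receiving £8 (the £7 wedge).
Burden on buyers: £5; on sellers: £2. (They sum to £7.)
The less price-elastic side of the market bears the larger share of a per-unit tax.

Buyers bear £5 per hour; sellers bear £2 per hour.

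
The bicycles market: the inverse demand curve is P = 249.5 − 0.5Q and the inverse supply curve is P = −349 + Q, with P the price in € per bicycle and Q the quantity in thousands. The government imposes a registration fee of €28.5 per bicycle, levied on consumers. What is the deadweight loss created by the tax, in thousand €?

Rewrite in direct form: Qd = 499 − 2P and Qs = P + 349.
Before the tax: set 499 − 2P = P + 349 → P* = €50, Q* = 399.
With the tax collected from consumers, demand (in seller-price terms) shifts: Qd = 499 − 2(P + 28.5).
New equilibrium: consumers pay €59.5, suppliers receive €31, Q = 380. (Wedge: Pb − Ps = 28.5.)
Quantity falls by |ΔQ| = |399 − 380| = 19.
DWL = ½ · t · |ΔQ| = ½ · 28.5 · 19 = €270.75.

Deadweight loss = €270.75 thousand.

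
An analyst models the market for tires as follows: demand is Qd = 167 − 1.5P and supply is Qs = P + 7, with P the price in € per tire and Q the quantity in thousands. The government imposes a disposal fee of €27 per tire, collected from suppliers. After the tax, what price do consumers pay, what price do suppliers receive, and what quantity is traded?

Consumers pay €74.8; suppliers receive €47.8; quantity = 54.8.

Before the tax: set 167 − 1.5P = P + 7 → P* = €64, Q* = 71.
With the tax collected from suppliers, supply shifts: Qs = (P − 27) + 7.
Solving gives Q = 54.8 with consumers paying €74.8 and suppliers receiving €47.8 (the €27 wedge).
The less price-elastic side of the market bears the larger share of a per-unit tax.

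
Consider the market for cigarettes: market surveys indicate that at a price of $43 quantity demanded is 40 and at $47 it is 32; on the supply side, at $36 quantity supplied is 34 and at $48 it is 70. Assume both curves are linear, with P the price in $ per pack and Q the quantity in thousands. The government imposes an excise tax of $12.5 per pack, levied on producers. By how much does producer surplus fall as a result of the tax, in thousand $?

Demand slope: (32 − 40)/(47 − 43) = -2, so Qd = 126 − 2P.
Supply slope: (70 − 34)/(48 − 36) = 3, so Qs = 3P − 74.
Before the tax: set 126 − 2P = 3P − 74 → P* = $40, Q* = 46.
With the tax collected from producers, supply shifts: Qs = 3(P − 12.5) − 74.
New equilibrium: buyers pay $47.5, producers receive $35, Q = 31. (Wedge: Pb − Ps = 12.5.)
ΔPS is the trapezoid between Q = 31 and Q = 46 of height $5: ½ · (46 + 31) · 5 = $192.5.

Producer surplus falls by $192.5 thousand.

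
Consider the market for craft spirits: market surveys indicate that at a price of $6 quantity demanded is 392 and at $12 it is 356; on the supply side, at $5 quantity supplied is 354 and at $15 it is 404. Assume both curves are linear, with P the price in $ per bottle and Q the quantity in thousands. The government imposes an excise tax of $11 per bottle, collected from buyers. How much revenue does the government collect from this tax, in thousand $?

Demand slope: (356 − 392)/(12 − 6) = -6, so Qd = 428 − 6P.
Supply slope: (404 − 354)/(15 − 5) = 5, so Qs = 5P + 329.
Before the tax: set 428 − 6P = 5P + 329 → P* = $9, Q* = 374.
With the tax collected from buyers, demand (in seller-price terms) shifts: Qd = 428 − 6(P + 11).
New equilibrium: buyers pay $14, sellers receive $3, Q = 344. (Wedge: Pb − Ps = 11.)
Revenue = t · Q = 11 · 344 = $3784.

Tax revenue = $3784 thousand.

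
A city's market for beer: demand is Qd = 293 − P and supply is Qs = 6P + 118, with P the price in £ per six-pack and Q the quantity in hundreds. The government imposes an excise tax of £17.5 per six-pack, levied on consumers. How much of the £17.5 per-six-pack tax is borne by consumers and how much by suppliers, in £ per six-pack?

Before the tax: set 293 − P = 6P + 118 → P* = £25, Q* = 268.
With the tax collected from consumers, demand (in seller-price terms) shifts: Qd = 293 − (P + 17.5).
New equilibrium: consumers pay £40, suppliers receive £22.5, Q = 253. (Wedge: Pb − Ps = 17.5.)
Burden on consumers: £15; on suppliers: £2.5. (They sum to £17.5.)

Consumers bear £15 per six-pack; suppliers bear £2.5 per six-pack.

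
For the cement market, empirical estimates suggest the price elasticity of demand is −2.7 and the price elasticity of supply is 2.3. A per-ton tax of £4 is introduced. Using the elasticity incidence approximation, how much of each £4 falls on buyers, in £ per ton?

Incidence ratio: buyers' share ≈ εs / (εs + |εd|) = 2.3 / (2.3 + 2.7) = 0.46.
So buyers bear ≈ 0.46 × £4 = £1.84; sellers bear £2.16.

Buyers bear ≈ £1.84 per ton.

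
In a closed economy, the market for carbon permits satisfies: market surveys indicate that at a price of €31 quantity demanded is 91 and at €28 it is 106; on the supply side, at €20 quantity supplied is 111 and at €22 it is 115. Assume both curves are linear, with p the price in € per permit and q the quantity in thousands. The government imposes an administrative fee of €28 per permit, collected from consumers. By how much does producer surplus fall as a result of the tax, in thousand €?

Producer surplus falls by €2020 thousand.

Demand slope: (106 − 91)/(28 − 31) = -5, so qd = 246 − 5p.
Supply slope: (115 − 111)/(22 − 20) = 2, so qs = 2p + 71.
Without the tax, 246 − 5p = 2p + 71 gives 7p = 175, so p* = €25 and q* = 121.
With the tax collected from consumers, demand (in seller-price terms) shifts: qd = 246 − 5(p + 28).
New equilibrium: consumers pay €33, producers receive €5, q = 81. (Wedge: pb − ps = 28.)
ΔPS is the trapezoid between Q = 81 and Q = 121 of height €20: ½ · (121 + 81) · 20 = €2020.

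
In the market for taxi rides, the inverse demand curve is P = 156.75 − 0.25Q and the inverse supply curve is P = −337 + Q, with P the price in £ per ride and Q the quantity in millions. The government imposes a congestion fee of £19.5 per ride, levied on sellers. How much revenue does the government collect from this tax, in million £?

Inverting to Q(P) form: Qd = 627 − 4P; Qs = P + 337.
Without the tax, 627 − 4P = P + 337 gives 5P = 290, so P* = £58 and Q* = 395.
With the tax collected from sellers, supply shifts: Qs = (P − 19.5) + 337.
New equilibrium: consumers pay £61.9, sellers receive £42.4, Q = 379.4. (Wedge: Pb − Ps = 19.5.)
Revenue = t · Q = 19.5 · 379.4 = £7398.3.

Tax revenue = £7398.3 million.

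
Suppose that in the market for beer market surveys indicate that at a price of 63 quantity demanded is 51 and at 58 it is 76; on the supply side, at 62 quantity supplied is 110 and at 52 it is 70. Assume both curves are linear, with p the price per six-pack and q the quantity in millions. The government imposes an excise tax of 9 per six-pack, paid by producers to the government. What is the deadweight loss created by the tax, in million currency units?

Deadweight loss = 90 million.

Demand slope: (76 − 51)/(58 − 63) = -5, so qd = 366 − 5p.
Supply slope: (70 − 110)/(52 − 62) = 4, so qs = 4p − 138.
Without the tax, 366 − 5p = 4p − 138 gives 9p = 504, so p* = 56 and q* = 86.
With the tax collected from producers, supply shifts: qs = 4(p − 9) − 138.
Solving gives q = 66 with buyers paying 60 and producers receiving 51 (the 9 wedge).
Quantity falls by |ΔQ| = |86 − 66| = 20.
DWL = ½ · t · |ΔQ| = ½ · 9 · 20 = 90.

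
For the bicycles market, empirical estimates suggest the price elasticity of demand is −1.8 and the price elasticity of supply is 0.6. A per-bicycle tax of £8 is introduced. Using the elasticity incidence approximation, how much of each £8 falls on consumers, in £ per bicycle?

Consumers bear ≈ £2 per bicycle.

Incidence ratio: consumers' share ≈ εs / (εs + |εd|) = 0.6 / (0.6 + 1.8) = 0.25.
So consumers bear ≈ 0.25 × £8 = £2; producers bear £6.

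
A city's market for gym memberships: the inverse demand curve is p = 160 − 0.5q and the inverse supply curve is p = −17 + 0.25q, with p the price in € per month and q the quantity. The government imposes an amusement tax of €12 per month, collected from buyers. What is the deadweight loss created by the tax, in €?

Deadweight loss = €96.

Inverting to q(p) form: qd = 320 − 2p; qs = 4p + 68.
Before the tax: set 320 − 2p = 4p + 68 → p* = €42, q* = 236.
With the tax collected from buyers, demand (in seller-price terms) shifts: qd = 320 − 2(p + 12).
Solving gives q = 220 with buyers paying €50 and sellers receiving €38 (the €12 wedge).
Quantity falls by |ΔQ| = |236 − 220| = 16.
DWL = ½ · t · |ΔQ| = ½ · 12 · 16 = €96.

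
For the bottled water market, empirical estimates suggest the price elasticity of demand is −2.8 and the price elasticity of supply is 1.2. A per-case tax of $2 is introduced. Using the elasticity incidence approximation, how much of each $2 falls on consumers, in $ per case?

Consumers bear ≈ $0.6 per case.

Incidence ratio: consumers' share ≈ εs / (εs + |εd|) = 1.2 / (1.2 + 2.8) = 0.3.
So consumers bear ≈ 0.3 × $2 = $0.6; suppliers bear $1.4.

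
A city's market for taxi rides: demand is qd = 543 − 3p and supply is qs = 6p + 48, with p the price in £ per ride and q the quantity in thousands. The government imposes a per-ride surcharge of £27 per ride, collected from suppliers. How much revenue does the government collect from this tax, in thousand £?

Before the tax: set 543 − 3p = 6p + 48 → p* = £55, q* = 378.
With the tax collected from suppliers, supply shifts: qs = 6(p − 27) + 48.
Solving gives q = 324 with buyers paying £73 and suppliers receiving £46 (the £27 wedge).
Revenue = t · Q = 27 · 324 = £8748.

Tax revenue = £8748 thousand.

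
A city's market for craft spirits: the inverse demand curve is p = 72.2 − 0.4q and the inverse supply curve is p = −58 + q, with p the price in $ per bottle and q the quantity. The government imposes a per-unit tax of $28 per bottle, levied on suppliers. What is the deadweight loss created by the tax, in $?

Deadweight loss = $280.

Inverting to q(p) form: qd = 180.5 − 2.5p; qs = p + 58.
Without the tax, 180.5 − 2.5p = p + 58 gives 3.5p = 122.5, so p* = $35 and q* = 93.
With the tax collected from suppliers, supply shifts: qs = (p − 28) + 58.
Solving gives q = 73 with consumers paying $43 and suppliers receiving $15 (the $28 wedge).
Quantity falls by |ΔQ| = |93 − 73| = 20.
DWL = ½ · t · |ΔQ| = ½ · 28 · 20 = $280.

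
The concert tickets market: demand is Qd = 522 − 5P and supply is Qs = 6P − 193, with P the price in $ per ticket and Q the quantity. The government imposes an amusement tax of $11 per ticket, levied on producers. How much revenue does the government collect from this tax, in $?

Tax revenue = $1837.

Without the tax, 522 − 5P = 6P − 193 gives 11P = 715, so P* = $65 and Q* = 197.
With the tax collected from producers, supply shifts: Qs = 6(P − 11) − 193.
New equilibrium: buyers pay $71, producers receive $60, Q = 167. (Wedge: Pb − Ps = 11.)
Revenue = t · Q = 11 · 167 = $1837.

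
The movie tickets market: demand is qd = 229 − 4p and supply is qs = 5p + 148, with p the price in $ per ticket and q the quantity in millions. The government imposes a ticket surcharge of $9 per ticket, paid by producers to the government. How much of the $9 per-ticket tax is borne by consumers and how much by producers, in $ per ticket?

Consumers bear $5 per ticket; producers bear $4 per ticket.

Before the tax: set 229 − 4p = 5p + 148 → p* = $9, q* = 193.
With the tax collected from producers, supply shifts: qs = 5(p − 9) + 148.
Solving gives q = 173 with consumers paying $14 and producers receiving $5 (the $9 wedge).
Burden on consumers: $5; on producers: $4. (They sum to $9.)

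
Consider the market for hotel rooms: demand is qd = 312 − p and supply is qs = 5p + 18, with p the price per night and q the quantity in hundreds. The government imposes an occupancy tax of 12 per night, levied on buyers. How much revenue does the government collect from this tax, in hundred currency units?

Tax revenue = 3036 hundred.

Without the tax, 312 − p = 5p + 18 gives 6p = 294, so p* = 49 and q* = 263.
With the tax collected from buyers, demand (in seller-price terms) shifts: qd = 312 − (p + 12).
New equilibrium: buyers pay 59, producers receive 47, q = 253. (Wedge: pb − ps = 12.)
Revenue = t · Q = 12 · 253 = 3036.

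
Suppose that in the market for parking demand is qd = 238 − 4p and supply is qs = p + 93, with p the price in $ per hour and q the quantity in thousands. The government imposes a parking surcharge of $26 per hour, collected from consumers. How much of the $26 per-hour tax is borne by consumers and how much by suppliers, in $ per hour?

Consumers bear $5.2 per hour; suppliers bear $20.8 per hour.

Before the tax: set 238 − 4p = p + 93 → p* = $29, q* = 122.
With the tax collected from consumers, demand (in seller-price terms) shifts: qd = 238 − 4(p + 26).
New equilibrium: consumers pay $34.2, suppliers receive $8.2, q = 101.2. (Wedge: pb − ps = 26.)
Burden on consumers: $5.2; on suppliers: $20.8. (They sum to $26.)
The less price-elastic side of the market bears the larger share of a per-unit tax.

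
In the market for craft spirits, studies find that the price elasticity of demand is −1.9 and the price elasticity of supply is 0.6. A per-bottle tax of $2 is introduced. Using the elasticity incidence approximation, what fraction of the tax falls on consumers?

Consumers' share ≈ 0.24.

Incidence ratio: consumers' share ≈ εs / (εs + |εd|) = 0.6 / (0.6 + 1.9) = 0.24.
Supply is the less elastic side, so consumers bear the smaller share.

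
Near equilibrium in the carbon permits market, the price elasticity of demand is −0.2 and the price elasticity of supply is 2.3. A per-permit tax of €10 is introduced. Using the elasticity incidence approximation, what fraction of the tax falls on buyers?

Incidence ratio: buyers' share ≈ εs / (εs + |εd|) = 2.3 / (2.3 + 0.2) = 0.92.
Supply is the more elastic side, so buyers bear the larger share.

Buyers' share ≈ 0.92.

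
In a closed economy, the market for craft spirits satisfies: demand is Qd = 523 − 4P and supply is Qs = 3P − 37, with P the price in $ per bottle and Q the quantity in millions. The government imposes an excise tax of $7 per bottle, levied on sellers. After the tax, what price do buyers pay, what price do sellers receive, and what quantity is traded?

Buyers pay $83; sellers receive $76; quantity = 191.

Without the tax, 523 − 4P = 3P − 37 gives 7P = 560, so P* = $80 and Q* = 203.
With the tax collected from sellers, supply shifts: Qs = 3(P − 7) − 37.
Solving gives Q = 191 with buyers paying $83 and sellers receiving $76 (the $7 wedge).
The less price-elastic side of the market bears the larger share of a per-unit tax.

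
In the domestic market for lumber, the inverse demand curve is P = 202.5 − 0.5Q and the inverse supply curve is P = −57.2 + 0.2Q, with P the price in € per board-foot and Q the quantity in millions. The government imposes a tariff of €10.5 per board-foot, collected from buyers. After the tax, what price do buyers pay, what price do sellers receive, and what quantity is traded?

Buyers pay €24.5; sellers receive €14; quantity = 356.

Rewrite in direct form: Qd = 405 − 2P and Qs = 5P + 286.
Before the tax: set 405 − 2P = 5P + 286 → P* = €17, Q* = 371.
With the tax collected from buyers, demand (in seller-price terms) shifts: Qd = 405 − 2(P + 10.5).
New equilibrium: buyers pay €24.5, sellers receive €14, Q = 356. (Wedge: Pb − Ps = 10.5.)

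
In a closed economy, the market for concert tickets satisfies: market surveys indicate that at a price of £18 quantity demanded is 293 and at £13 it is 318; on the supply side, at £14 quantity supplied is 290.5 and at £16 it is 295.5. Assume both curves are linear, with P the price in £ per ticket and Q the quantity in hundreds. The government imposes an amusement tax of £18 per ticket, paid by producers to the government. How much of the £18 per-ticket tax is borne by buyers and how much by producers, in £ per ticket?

Demand slope: (318 − 293)/(13 − 18) = -5, so Qd = 383 − 5P.
Supply slope: (295.5 − 290.5)/(16 − 14) = 2.5, so Qs = 2.5P + 255.5.
Before the tax: set 383 − 5P = 2.5P + 255.5 → P* = £17, Q* = 298.
With the tax collected from producers, supply shifts: Qs = 2.5(P − 18) + 255.5.
Solving gives Q = 268 with buyers paying £23 and producers receiving £5 (the £18 wedge).
Burden on buyers: £6; on producers: £12. (They sum to £18.)
The less price-elastic side of the market bears the larger share of a per-unit tax.

Buyers bear £6 per ticket; producers bear £12 per ticket.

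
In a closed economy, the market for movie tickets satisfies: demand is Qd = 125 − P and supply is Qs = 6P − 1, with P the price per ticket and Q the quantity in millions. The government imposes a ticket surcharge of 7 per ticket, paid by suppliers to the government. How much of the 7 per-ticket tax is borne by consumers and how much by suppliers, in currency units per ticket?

Consumers bear 6 per ticket; suppliers bear 1 per ticket.

Before the tax: set 125 − P = 6P − 1 → P* = 18, Q* = 107.
With the tax collected from suppliers, supply shifts: Qs = 6(P − 7) − 1.
New equilibrium: consumers pay 24, suppliers receive 17, Q = 101. (Wedge: Pb − Ps = 7.)
Burden on consumers: 6; on suppliers: 1. (They sum to 7.)
The less price-elastic side of the market bears the larger share of a per-unit tax.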